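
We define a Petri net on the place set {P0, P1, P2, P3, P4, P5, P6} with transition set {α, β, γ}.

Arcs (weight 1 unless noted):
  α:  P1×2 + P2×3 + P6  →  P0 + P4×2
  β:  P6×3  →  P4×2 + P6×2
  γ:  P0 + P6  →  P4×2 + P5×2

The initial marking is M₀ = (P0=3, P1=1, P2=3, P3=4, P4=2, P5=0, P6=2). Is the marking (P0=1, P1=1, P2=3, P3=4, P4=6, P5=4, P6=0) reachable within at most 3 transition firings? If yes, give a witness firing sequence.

YES — reachable via ⟨γ, γ⟩ (2 firings)

step 1: fire γ:  (P0=3, P1=1, P2=3, P3=4, P4=2, P5=0, P6=2) → (P0=2, P1=1, P2=3, P3=4, P4=4, P5=2, P6=1)
step 2: fire γ:  (P0=2, P1=1, P2=3, P3=4, P4=4, P5=2, P6=1) → (P0=1, P1=1, P2=3, P3=4, P4=6, P5=4, P6=0)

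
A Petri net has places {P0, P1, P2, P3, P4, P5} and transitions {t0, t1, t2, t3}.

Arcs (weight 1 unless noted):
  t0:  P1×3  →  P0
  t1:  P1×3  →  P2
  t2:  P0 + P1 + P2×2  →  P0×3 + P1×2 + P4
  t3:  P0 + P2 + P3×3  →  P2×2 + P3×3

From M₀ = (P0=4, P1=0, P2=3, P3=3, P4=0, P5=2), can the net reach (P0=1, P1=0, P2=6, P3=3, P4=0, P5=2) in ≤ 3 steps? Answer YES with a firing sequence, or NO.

step 1: fire t3:  (P0=4, P1=0, P2=3, P3=3, P4=0, P5=2) → (P0=3, P1=0, P2=4, P3=3, P4=0, P5=2)
step 2: fire t3:  (P0=3, P1=0, P2=4, P3=3, P4=0, P5=2) → (P0=2, P1=0, P2=5, P3=3, P4=0, P5=2)
step 3: fire t3:  (P0=2, P1=0, P2=5, P3=3, P4=0, P5=2) → (P0=1, P1=0, P2=6, P3=3, P4=0, P5=2)

YES — reachable via ⟨t3, t3, t3⟩ (3 firings)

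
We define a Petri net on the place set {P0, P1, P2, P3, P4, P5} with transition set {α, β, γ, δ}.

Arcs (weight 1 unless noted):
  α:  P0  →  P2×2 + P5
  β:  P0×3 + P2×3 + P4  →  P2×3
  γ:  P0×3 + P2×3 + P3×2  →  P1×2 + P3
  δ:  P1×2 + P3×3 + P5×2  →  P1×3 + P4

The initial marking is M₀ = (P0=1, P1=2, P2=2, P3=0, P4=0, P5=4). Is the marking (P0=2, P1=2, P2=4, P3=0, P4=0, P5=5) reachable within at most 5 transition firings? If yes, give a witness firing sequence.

depth 0: 1 marking
depth 1: 2 markings reached so far
depth 2: 2 markings reached so far
(frontier empty at depth 2; search complete)
target is not among the 2 markings reachable within 5 steps

NO — not reachable within 5 firings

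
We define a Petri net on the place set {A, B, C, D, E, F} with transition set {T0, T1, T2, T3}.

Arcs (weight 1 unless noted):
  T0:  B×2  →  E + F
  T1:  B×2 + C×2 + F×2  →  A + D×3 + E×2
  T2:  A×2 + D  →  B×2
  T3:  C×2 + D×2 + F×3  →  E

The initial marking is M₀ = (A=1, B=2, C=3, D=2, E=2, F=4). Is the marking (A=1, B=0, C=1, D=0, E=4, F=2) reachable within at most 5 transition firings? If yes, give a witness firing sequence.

YES — reachable via ⟨T0, T3⟩ (2 firings)

step 1: fire T0:  (A=1, B=2, C=3, D=2, E=2, F=4) → (A=1, B=0, C=3, D=2, E=3, F=5)
step 2: fire T3:  (A=1, B=0, C=3, D=2, E=3, F=5) → (A=1, B=0, C=1, D=0, E=4, F=2)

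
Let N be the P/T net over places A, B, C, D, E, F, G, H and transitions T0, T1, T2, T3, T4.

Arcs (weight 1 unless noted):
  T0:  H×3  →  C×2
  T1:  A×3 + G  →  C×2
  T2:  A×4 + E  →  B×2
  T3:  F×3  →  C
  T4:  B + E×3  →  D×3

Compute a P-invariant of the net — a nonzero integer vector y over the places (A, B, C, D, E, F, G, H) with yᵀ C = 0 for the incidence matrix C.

y = (A:0, B:3, C:0, D:7, E:6, F:0, G:0, H:0)

Incidence matrix C (rows=places, cols=transitions):
       T0   T1   T2   T3   T4
    A   0   -3   -4    0    0
    B   0    0    2    0   -1
    C   2    2    0    1    0
    D   0    0    0    0    3
    E   0    0   -1    0   -3
    F   0    0    0   -3    0
    G   0   -1    0    0    0
    H  -3    0    0    0    0

Candidate y = [0, 3, 0, 7, 6, 0, 0, 0]; check y·C column-wise:
  col T0: 3·0 + 0·2 + 7·0 + 6·0 + 0·-3 = 0
  col T1: 0·-3 + 3·0 + 0·2 + 7·0 + 6·0 + 0·-1 = 0
  col T2: 0·-4 + 3·2 + 7·0 + 6·-1 = 0
  col T3: 3·0 + 0·1 + 7·0 + 6·0 + 0·-3 = 0
  col T4: 3·-1 + 7·3 + 6·-3 = 0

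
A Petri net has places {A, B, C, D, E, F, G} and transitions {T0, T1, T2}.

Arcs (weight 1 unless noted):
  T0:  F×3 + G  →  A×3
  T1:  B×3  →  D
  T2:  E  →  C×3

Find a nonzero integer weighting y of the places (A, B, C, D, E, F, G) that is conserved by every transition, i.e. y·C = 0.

y = (A:0, B:1, C:0, D:3, E:0, F:0, G:0)

Incidence matrix C (rows=places, cols=transitions):
       T0   T1   T2
    A   3    0    0
    B   0   -3    0
    C   0    0    3
    D   0    1    0
    E   0    0   -1
    F  -3    0    0
    G  -1    0    0

Candidate y = [0, 1, 0, 3, 0, 0, 0]; check y·C column-wise:
  col T0: 0·3 + 1·0 + 3·0 + 0·-3 + 0·-1 = 0
  col T1: 1·-3 + 3·1 = 0
  col T2: 1·0 + 0·3 + 3·0 + 0·-1 = 0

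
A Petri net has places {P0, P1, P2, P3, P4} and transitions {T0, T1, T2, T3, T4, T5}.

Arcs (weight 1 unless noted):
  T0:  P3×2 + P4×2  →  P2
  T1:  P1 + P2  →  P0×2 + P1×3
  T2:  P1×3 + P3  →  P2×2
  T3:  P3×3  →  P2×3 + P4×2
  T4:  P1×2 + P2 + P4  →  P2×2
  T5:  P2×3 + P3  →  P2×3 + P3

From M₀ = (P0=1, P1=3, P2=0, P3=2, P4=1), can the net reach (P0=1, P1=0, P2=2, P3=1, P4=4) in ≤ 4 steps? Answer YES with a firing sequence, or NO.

depth 0: 1 marking
depth 1: 2 markings reached so far
depth 2: 2 markings reached so far
(frontier empty at depth 2; search complete)
target is not among the 2 markings reachable within 4 steps

NO — not reachable within 4 firings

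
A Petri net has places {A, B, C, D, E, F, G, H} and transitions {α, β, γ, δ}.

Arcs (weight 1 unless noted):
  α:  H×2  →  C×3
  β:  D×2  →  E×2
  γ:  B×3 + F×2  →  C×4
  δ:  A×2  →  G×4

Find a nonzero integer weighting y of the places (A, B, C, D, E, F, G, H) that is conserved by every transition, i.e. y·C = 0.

Incidence matrix C (rows=places, cols=transitions):
        α    β    γ    δ
    A   0    0    0   -2
    B   0    0   -3    0
    C   3    0    4    0
    D   0   -2    0    0
    E   0    2    0    0
    F   0    0   -2    0
    G   0    0    0    4
    H  -2    0    0    0

Candidate y = [0, 0, 0, 1, 1, 0, 0, 0]; check y·C column-wise:
  col α: 0·3 + 1·0 + 1·0 + 0·-2 = 0
  col β: 1·-2 + 1·2 = 0
  col γ: 0·-3 + 0·4 + 1·0 + 1·0 + 0·-2 = 0
  col δ: 0·-2 + 1·0 + 1·0 + 0·4 = 0

y = (A:0, B:0, C:0, D:1, E:1, F:0, G:0, H:0)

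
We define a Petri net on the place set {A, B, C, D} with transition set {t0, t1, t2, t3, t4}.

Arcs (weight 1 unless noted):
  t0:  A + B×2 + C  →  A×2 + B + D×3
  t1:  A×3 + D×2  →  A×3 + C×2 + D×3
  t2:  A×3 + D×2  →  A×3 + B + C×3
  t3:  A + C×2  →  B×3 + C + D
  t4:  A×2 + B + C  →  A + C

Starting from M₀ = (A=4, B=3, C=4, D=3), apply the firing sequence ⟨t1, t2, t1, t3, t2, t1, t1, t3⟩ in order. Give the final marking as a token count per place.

(A=2, B=11, C=16, D=5)

step 1: fire t1:  (A=4, B=3, C=4, D=3) → (A=4, B=3, C=6, D=4)
step 2: fire t2:  (A=4, B=3, C=6, D=4) → (A=4, B=4, C=9, D=2)
step 3: fire t1:  (A=4, B=4, C=9, D=2) → (A=4, B=4, C=11, D=3)
step 4: fire t3:  (A=4, B=4, C=11, D=3) → (A=3, B=7, C=10, D=4)
step 5: fire t2:  (A=3, B=7, C=10, D=4) → (A=3, B=8, C=13, D=2)
step 6: fire t1:  (A=3, B=8, C=13, D=2) → (A=3, B=8, C=15, D=3)
step 7: fire t1:  (A=3, B=8, C=15, D=3) → (A=3, B=8, C=17, D=4)
step 8: fire t3:  (A=3, B=8, C=17, D=4) → (A=2, B=11, C=16, D=5)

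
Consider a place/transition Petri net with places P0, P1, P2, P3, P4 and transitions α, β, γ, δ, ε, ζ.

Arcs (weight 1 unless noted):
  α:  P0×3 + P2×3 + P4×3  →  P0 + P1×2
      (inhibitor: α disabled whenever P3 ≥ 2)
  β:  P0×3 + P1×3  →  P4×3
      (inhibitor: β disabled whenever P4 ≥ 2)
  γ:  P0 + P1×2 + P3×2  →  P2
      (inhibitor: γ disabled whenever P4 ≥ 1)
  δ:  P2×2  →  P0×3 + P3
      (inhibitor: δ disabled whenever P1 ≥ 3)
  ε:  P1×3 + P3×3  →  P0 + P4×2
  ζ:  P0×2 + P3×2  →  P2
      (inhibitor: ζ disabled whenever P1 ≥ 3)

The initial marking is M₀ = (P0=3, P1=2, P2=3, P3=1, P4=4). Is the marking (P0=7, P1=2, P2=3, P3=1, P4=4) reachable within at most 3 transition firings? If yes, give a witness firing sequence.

NO — not reachable within 3 firings

depth 0: 1 marking
depth 1: 3 markings reached so far
depth 2: 4 markings reached so far
depth 3: 5 markings reached so far
target is not among the 5 markings reachable within 3 steps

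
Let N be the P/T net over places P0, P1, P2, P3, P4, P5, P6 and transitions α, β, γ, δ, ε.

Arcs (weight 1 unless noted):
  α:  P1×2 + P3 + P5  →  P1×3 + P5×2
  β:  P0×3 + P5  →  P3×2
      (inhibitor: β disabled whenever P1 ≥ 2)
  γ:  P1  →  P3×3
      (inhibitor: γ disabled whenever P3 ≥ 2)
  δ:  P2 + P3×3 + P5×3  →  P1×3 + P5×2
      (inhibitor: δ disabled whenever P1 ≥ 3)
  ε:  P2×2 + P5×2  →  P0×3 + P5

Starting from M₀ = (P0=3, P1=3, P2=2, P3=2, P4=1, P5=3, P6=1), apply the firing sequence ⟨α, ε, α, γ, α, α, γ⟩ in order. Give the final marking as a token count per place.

(P0=6, P1=5, P2=0, P3=4, P4=1, P5=6, P6=1)

step 1: fire α:  (P0=3, P1=3, P2=2, P3=2, P4=1, P5=3, P6=1) → (P0=3, P1=4, P2=2, P3=1, P4=1, P5=4, P6=1)
step 2: fire ε:  (P0=3, P1=4, P2=2, P3=1, P4=1, P5=4, P6=1) → (P0=6, P1=4, P2=0, P3=1, P4=1, P5=3, P6=1)
step 3: fire α:  (P0=6, P1=4, P2=0, P3=1, P4=1, P5=3, P6=1) → (P0=6, P1=5, P2=0, P3=0, P4=1, P5=4, P6=1)
step 4: fire γ:  (P0=6, P1=5, P2=0, P3=0, P4=1, P5=4, P6=1) → (P0=6, P1=4, P2=0, P3=3, P4=1, P5=4, P6=1)
step 5: fire α:  (P0=6, P1=4, P2=0, P3=3, P4=1, P5=4, P6=1) → (P0=6, P1=5, P2=0, P3=2, P4=1, P5=5, P6=1)
step 6: fire α:  (P0=6, P1=5, P2=0, P3=2, P4=1, P5=5, P6=1) → (P0=6, P1=6, P2=0, P3=1, P4=1, P5=6, P6=1)
step 7: fire γ:  (P0=6, P1=6, P2=0, P3=1, P4=1, P5=6, P6=1) → (P0=6, P1=5, P2=0, P3=4, P4=1, P5=6, P6=1)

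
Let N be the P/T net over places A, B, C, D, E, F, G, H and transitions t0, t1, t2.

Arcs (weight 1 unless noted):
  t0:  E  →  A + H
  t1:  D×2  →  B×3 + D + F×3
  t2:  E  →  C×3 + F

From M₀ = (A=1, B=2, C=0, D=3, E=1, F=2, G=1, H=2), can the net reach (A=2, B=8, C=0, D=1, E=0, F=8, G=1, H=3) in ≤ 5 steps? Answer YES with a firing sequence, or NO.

YES — reachable via ⟨t0, t1, t1⟩ (3 firings)

step 1: fire t0:  (A=1, B=2, C=0, D=3, E=1, F=2, G=1, H=2) → (A=2, B=2, C=0, D=3, E=0, F=2, G=1, H=3)
step 2: fire t1:  (A=2, B=2, C=0, D=3, E=0, F=2, G=1, H=3) → (A=2, B=5, C=0, D=2, E=0, F=5, G=1, H=3)
step 3: fire t1:  (A=2, B=5, C=0, D=2, E=0, F=5, G=1, H=3) → (A=2, B=8, C=0, D=1, E=0, F=8, G=1, H=3)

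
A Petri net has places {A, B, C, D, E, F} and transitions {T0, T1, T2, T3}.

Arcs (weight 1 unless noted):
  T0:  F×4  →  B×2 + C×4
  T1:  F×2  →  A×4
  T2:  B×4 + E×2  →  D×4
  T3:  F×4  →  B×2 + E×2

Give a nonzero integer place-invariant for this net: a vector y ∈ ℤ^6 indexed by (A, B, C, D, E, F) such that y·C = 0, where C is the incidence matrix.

y = (A:0, B:2, C:-1, D:1, E:-2, F:0)

Incidence matrix C (rows=places, cols=transitions):
       T0   T1   T2   T3
    A   0    4    0    0
    B   2    0   -4    2
    C   4    0    0    0
    D   0    0    4    0
    E   0    0   -2    2
    F  -4   -2    0   -4

Candidate y = [0, 2, -1, 1, -2, 0]; check y·C column-wise:
  col T0: 2·2 + -1·4 + 1·0 + -2·0 + 0·-4 = 0
  col T1: 0·4 + 2·0 + -1·0 + 1·0 + -2·0 + 0·-2 = 0
  col T2: 2·-4 + -1·0 + 1·4 + -2·-2 = 0
  col T3: 2·2 + -1·0 + 1·0 + -2·2 + 0·-4 = 0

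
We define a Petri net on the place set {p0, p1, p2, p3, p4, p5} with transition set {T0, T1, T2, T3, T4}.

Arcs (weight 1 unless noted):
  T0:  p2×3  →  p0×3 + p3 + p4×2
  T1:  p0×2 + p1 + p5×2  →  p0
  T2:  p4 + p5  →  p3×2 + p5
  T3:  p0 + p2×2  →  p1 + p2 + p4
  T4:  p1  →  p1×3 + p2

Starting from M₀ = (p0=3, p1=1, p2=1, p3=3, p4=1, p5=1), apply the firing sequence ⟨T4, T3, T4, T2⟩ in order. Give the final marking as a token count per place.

step 1: fire T4:  (p0=3, p1=1, p2=1, p3=3, p4=1, p5=1) → (p0=3, p1=3, p2=2, p3=3, p4=1, p5=1)
step 2: fire T3:  (p0=3, p1=3, p2=2, p3=3, p4=1, p5=1) → (p0=2, p1=4, p2=1, p3=3, p4=2, p5=1)
step 3: fire T4:  (p0=2, p1=4, p2=1, p3=3, p4=2, p5=1) → (p0=2, p1=6, p2=2, p3=3, p4=2, p5=1)
step 4: fire T2:  (p0=2, p1=6, p2=2, p3=3, p4=2, p5=1) → (p0=2, p1=6, p2=2, p3=5, p4=1, p5=1)

(p0=2, p1=6, p2=2, p3=5, p4=1, p5=1)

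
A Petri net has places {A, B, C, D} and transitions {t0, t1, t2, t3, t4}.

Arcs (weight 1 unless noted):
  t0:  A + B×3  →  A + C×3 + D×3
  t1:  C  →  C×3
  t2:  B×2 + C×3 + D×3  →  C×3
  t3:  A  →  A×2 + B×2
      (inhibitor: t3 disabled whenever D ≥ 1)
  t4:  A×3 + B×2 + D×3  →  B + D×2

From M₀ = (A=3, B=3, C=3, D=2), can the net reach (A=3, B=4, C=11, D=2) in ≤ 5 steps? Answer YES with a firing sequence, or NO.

depth 0: 1 marking
depth 1: 3 markings reached so far
depth 2: 5 markings reached so far
depth 3: 7 markings reached so far
depth 4: 9 markings reached so far
depth 5: 11 markings reached so far
target is not among the 11 markings reachable within 5 steps

NO — not reachable within 5 firings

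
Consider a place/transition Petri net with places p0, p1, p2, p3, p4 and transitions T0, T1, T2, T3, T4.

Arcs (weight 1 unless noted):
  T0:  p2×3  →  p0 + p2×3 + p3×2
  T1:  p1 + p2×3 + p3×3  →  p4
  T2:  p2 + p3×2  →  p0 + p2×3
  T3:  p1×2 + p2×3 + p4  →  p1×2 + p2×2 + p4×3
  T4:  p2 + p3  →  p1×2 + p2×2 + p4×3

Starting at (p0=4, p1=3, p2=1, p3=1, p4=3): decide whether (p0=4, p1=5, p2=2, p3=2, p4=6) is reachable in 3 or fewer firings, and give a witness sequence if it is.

depth 0: 1 marking
depth 1: 2 markings reached so far
depth 2: 2 markings reached so far
(frontier empty at depth 2; search complete)
target is not among the 2 markings reachable within 3 steps

NO — not reachable within 3 firings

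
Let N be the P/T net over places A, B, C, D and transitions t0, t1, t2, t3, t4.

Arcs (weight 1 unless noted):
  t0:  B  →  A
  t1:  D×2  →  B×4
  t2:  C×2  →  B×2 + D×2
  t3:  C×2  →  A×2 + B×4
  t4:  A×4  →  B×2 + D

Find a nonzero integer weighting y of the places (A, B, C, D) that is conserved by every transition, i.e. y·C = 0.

Incidence matrix C (rows=places, cols=transitions):
       t0   t1   t2   t3   t4
    A   1    0    0    2   -4
    B  -1    4    2    4    2
    C   0    0   -2   -2    0
    D   0   -2    2    0    1

Candidate y = [1, 1, 3, 2]; check y·C column-wise:
  col t0: 1·1 + 1·-1 + 3·0 + 2·0 = 0
  col t1: 1·0 + 1·4 + 3·0 + 2·-2 = 0
  col t2: 1·0 + 1·2 + 3·-2 + 2·2 = 0
  col t3: 1·2 + 1·4 + 3·-2 + 2·0 = 0
  col t4: 1·-4 + 1·2 + 3·0 + 2·1 = 0

y = (A:1, B:1, C:3, D:2)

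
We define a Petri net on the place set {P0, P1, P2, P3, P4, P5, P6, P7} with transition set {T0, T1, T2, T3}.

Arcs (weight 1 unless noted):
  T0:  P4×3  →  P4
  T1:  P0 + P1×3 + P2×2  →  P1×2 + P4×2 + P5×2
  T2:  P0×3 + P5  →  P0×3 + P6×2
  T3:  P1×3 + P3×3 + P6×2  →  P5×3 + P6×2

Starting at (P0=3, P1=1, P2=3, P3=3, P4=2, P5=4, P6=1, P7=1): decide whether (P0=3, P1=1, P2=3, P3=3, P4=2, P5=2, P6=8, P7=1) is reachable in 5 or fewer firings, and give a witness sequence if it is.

depth 0: 1 marking
depth 1: 2 markings reached so far
depth 2: 3 markings reached so far
depth 3: 4 markings reached so far
depth 4: 5 markings reached so far
depth 5: 5 markings reached so far
(frontier empty at depth 5; search complete)
target is not among the 5 markings reachable within 5 steps

NO — not reachable within 5 firings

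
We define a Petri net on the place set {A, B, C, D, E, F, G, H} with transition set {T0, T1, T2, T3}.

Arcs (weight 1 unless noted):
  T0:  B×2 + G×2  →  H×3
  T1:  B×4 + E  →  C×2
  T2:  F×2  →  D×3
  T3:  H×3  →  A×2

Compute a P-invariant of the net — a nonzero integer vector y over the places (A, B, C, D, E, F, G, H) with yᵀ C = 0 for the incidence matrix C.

Incidence matrix C (rows=places, cols=transitions):
       T0   T1   T2   T3
    A   0    0    0    2
    B  -2   -4    0    0
    C   0    2    0    0
    D   0    0    3    0
    E   0   -1    0    0
    F   0    0   -2    0
    G  -2    0    0    0
    H   3    0    0   -3

Candidate y = [0, 0, 1, 0, 2, 0, 0, 0]; check y·C column-wise:
  col T0: 0·-2 + 1·0 + 2·0 + 0·-2 + 0·3 = 0
  col T1: 0·-4 + 1·2 + 2·-1 = 0
  col T2: 1·0 + 0·3 + 2·0 + 0·-2 = 0
  col T3: 0·2 + 1·0 + 2·0 + 0·-3 = 0

y = (A:0, B:0, C:1, D:0, E:2, F:0, G:0, H:0)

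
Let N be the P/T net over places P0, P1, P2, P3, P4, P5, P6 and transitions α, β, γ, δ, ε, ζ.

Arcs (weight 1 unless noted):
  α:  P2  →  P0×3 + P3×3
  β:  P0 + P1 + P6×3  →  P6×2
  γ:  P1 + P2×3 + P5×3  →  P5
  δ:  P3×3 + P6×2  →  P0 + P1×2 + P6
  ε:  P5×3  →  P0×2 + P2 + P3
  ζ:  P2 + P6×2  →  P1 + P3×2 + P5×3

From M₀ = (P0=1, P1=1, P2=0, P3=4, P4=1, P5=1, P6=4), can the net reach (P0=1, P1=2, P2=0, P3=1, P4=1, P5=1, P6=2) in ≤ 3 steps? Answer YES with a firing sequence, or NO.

YES — reachable via ⟨β, δ⟩ (2 firings)

step 1: fire β:  (P0=1, P1=1, P2=0, P3=4, P4=1, P5=1, P6=4) → (P0=0, P1=0, P2=0, P3=4, P4=1, P5=1, P6=3)
step 2: fire δ:  (P0=0, P1=0, P2=0, P3=4, P4=1, P5=1, P6=3) → (P0=1, P1=2, P2=0, P3=1, P4=1, P5=1, P6=2)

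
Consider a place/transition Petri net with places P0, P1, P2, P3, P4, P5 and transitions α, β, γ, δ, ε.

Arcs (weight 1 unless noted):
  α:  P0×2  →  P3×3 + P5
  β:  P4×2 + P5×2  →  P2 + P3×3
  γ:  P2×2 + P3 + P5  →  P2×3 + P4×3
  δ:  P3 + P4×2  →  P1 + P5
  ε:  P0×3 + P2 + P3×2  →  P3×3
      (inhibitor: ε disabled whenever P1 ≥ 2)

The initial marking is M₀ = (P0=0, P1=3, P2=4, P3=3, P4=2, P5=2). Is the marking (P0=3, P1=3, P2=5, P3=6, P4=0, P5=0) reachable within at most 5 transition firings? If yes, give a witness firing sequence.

NO — not reachable within 5 firings

depth 0: 1 marking
depth 1: 4 markings reached so far
depth 2: 6 markings reached so far
depth 3: 9 markings reached so far
depth 4: 9 markings reached so far
(frontier empty at depth 4; search complete)
target is not among the 9 markings reachable within 5 steps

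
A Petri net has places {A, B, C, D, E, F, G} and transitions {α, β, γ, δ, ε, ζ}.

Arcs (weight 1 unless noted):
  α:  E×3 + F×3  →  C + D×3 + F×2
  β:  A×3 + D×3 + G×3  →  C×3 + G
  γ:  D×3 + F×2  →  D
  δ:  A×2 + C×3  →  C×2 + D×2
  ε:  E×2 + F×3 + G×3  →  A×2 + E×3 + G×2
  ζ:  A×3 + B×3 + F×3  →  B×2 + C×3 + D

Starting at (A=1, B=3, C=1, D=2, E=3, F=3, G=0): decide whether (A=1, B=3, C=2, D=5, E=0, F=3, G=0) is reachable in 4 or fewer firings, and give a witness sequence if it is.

NO — not reachable within 4 firings

depth 0: 1 marking
depth 1: 2 markings reached so far
depth 2: 3 markings reached so far
depth 3: 3 markings reached so far
(frontier empty at depth 3; search complete)
target is not among the 3 markings reachable within 4 steps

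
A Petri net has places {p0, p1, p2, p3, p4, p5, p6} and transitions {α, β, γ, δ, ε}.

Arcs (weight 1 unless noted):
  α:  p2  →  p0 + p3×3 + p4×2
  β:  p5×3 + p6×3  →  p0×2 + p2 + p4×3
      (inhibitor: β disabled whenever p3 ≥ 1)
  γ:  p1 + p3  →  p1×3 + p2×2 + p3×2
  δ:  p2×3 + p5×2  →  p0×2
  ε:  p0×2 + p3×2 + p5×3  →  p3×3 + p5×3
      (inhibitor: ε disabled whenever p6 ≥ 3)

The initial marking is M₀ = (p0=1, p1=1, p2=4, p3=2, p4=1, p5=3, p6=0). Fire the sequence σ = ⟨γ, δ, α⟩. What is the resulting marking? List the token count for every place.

step 1: fire γ:  (p0=1, p1=1, p2=4, p3=2, p4=1, p5=3, p6=0) → (p0=1, p1=3, p2=6, p3=3, p4=1, p5=3, p6=0)
step 2: fire δ:  (p0=1, p1=3, p2=6, p3=3, p4=1, p5=3, p6=0) → (p0=3, p1=3, p2=3, p3=3, p4=1, p5=1, p6=0)
step 3: fire α:  (p0=3, p1=3, p2=3, p3=3, p4=1, p5=1, p6=0) → (p0=4, p1=3, p2=2, p3=6, p4=3, p5=1, p6=0)

(p0=4, p1=3, p2=2, p3=6, p4=3, p5=1, p6=0)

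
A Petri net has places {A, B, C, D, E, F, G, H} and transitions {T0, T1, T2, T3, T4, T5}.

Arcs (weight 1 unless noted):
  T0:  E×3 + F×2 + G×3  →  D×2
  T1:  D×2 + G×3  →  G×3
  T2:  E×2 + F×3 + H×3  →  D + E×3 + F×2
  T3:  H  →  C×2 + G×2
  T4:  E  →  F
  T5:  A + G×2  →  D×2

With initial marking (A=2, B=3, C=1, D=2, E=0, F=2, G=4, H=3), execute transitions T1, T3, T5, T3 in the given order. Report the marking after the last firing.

(A=1, B=3, C=5, D=2, E=0, F=2, G=6, H=1)

step 1: fire T1:  (A=2, B=3, C=1, D=2, E=0, F=2, G=4, H=3) → (A=2, B=3, C=1, D=0, E=0, F=2, G=4, H=3)
step 2: fire T3:  (A=2, B=3, C=1, D=0, E=0, F=2, G=4, H=3) → (A=2, B=3, C=3, D=0, E=0, F=2, G=6, H=2)
step 3: fire T5:  (A=2, B=3, C=3, D=0, E=0, F=2, G=6, H=2) → (A=1, B=3, C=3, D=2, E=0, F=2, G=4, H=2)
step 4: fire T3:  (A=1, B=3, C=3, D=2, E=0, F=2, G=4, H=2) → (A=1, B=3, C=5, D=2, E=0, F=2, G=6, H=1)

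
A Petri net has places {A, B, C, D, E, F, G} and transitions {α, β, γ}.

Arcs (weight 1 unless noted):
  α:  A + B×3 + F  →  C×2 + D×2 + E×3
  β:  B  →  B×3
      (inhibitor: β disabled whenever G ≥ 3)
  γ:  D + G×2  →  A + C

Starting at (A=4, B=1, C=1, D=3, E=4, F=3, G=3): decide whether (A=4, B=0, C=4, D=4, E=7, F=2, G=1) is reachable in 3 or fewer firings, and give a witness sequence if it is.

step 1: fire γ:  (A=4, B=1, C=1, D=3, E=4, F=3, G=3) → (A=5, B=1, C=2, D=2, E=4, F=3, G=1)
step 2: fire β:  (A=5, B=1, C=2, D=2, E=4, F=3, G=1) → (A=5, B=3, C=2, D=2, E=4, F=3, G=1)
step 3: fire α:  (A=5, B=3, C=2, D=2, E=4, F=3, G=1) → (A=4, B=0, C=4, D=4, E=7, F=2, G=1)

YES — reachable via ⟨γ, β, α⟩ (3 firings)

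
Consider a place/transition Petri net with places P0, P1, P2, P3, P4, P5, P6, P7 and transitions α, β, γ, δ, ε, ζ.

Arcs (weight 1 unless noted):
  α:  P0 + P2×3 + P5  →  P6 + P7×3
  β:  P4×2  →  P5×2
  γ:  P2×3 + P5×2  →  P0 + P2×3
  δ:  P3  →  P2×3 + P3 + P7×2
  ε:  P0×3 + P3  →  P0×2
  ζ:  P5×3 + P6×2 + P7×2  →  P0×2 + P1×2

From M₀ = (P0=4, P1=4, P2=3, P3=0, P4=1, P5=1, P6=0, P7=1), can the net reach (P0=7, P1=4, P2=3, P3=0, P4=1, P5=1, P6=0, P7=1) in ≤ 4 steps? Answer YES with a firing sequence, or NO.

NO — not reachable within 4 firings

depth 0: 1 marking
depth 1: 2 markings reached so far
depth 2: 2 markings reached so far
(frontier empty at depth 2; search complete)
target is not among the 2 markings reachable within 4 steps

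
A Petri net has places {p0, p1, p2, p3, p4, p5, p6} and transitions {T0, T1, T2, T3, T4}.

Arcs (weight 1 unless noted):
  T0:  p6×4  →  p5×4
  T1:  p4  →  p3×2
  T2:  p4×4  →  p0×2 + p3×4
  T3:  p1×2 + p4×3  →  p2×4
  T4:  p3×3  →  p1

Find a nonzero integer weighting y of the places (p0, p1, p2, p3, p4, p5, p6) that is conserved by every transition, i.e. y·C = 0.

Incidence matrix C (rows=places, cols=transitions):
       T0   T1   T2   T3   T4
   p0   0    0    2    0    0
   p1   0    0    0   -2    1
   p2   0    0    0    4    0
   p3   0    2    4    0   -3
   p4   0   -1   -4   -3    0
   p5   4    0    0    0    0
   p6  -4    0    0    0    0

Candidate y = [2, 3, 3, 1, 2, 0, 0]; check y·C column-wise:
  col T0: 2·0 + 3·0 + 3·0 + 1·0 + 2·0 + 0·4 + 0·-4 = 0
  col T1: 2·0 + 3·0 + 3·0 + 1·2 + 2·-1 = 0
  col T2: 2·2 + 3·0 + 3·0 + 1·4 + 2·-4 = 0
  col T3: 2·0 + 3·-2 + 3·4 + 1·0 + 2·-3 = 0
  col T4: 2·0 + 3·1 + 3·0 + 1·-3 + 2·0 = 0

y = (p0:2, p1:3, p2:3, p3:1, p4:2, p5:0, p6:0)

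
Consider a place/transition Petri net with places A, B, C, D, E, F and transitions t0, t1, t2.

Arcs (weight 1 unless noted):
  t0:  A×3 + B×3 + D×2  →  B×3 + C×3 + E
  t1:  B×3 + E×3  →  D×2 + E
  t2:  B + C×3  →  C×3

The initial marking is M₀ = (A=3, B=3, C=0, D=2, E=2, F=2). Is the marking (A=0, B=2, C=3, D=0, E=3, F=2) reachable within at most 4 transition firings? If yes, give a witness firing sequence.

YES — reachable via ⟨t0, t2⟩ (2 firings)

step 1: fire t0:  (A=3, B=3, C=0, D=2, E=2, F=2) → (A=0, B=3, C=3, D=0, E=3, F=2)
step 2: fire t2:  (A=0, B=3, C=3, D=0, E=3, F=2) → (A=0, B=2, C=3, D=0, E=3, F=2)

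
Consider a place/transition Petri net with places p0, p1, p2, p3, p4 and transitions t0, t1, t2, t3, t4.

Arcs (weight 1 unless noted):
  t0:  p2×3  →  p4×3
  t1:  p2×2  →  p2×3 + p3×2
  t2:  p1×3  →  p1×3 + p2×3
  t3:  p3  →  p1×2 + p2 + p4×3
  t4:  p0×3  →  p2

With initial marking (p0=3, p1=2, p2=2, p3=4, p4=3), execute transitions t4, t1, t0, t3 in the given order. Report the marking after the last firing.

step 1: fire t4:  (p0=3, p1=2, p2=2, p3=4, p4=3) → (p0=0, p1=2, p2=3, p3=4, p4=3)
step 2: fire t1:  (p0=0, p1=2, p2=3, p3=4, p4=3) → (p0=0, p1=2, p2=4, p3=6, p4=3)
step 3: fire t0:  (p0=0, p1=2, p2=4, p3=6, p4=3) → (p0=0, p1=2, p2=1, p3=6, p4=6)
step 4: fire t3:  (p0=0, p1=2, p2=1, p3=6, p4=6) → (p0=0, p1=4, p2=2, p3=5, p4=9)

(p0=0, p1=4, p2=2, p3=5, p4=9)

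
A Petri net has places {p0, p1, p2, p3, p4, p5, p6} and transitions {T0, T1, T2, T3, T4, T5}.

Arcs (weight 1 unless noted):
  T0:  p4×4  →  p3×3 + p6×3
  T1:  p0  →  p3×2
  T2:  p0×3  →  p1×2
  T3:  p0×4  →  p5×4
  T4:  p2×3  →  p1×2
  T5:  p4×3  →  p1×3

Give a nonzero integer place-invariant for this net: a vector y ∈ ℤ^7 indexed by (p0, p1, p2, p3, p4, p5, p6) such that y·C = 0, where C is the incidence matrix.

y = (p0:2, p1:3, p2:2, p3:1, p4:3, p5:2, p6:3)

Incidence matrix C (rows=places, cols=transitions):
       T0   T1   T2   T3   T4   T5
   p0   0   -1   -3   -4    0    0
   p1   0    0    2    0    2    3
   p2   0    0    0    0   -3    0
   p3   3    2    0    0    0    0
   p4  -4    0    0    0    0   -3
   p5   0    0    0    4    0    0
   p6   3    0    0    0    0    0

Candidate y = [2, 3, 2, 1, 3, 2, 3]; check y·C column-wise:
  col T0: 2·0 + 3·0 + 2·0 + 1·3 + 3·-4 + 2·0 + 3·3 = 0
  col T1: 2·-1 + 3·0 + 2·0 + 1·2 + 3·0 + 2·0 + 3·0 = 0
  col T2: 2·-3 + 3·2 + 2·0 + 1·0 + 3·0 + 2·0 + 3·0 = 0
  col T3: 2·-4 + 3·0 + 2·0 + 1·0 + 3·0 + 2·4 + 3·0 = 0
  col T4: 2·0 + 3·2 + 2·-3 + 1·0 + 3·0 + 2·0 + 3·0 = 0
  col T5: 2·0 + 3·3 + 2·0 + 1·0 + 3·-3 + 2·0 + 3·0 = 0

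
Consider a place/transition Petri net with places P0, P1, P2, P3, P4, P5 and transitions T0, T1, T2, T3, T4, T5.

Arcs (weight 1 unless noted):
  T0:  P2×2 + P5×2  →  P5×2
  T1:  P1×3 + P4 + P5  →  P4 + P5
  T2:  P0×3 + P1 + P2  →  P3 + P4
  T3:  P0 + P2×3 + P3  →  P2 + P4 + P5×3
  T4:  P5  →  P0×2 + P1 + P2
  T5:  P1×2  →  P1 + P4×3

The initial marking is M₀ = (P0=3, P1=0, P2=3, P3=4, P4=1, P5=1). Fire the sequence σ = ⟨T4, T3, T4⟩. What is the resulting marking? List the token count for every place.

step 1: fire T4:  (P0=3, P1=0, P2=3, P3=4, P4=1, P5=1) → (P0=5, P1=1, P2=4, P3=4, P4=1, P5=0)
step 2: fire T3:  (P0=5, P1=1, P2=4, P3=4, P4=1, P5=0) → (P0=4, P1=1, P2=2, P3=3, P4=2, P5=3)
step 3: fire T4:  (P0=4, P1=1, P2=2, P3=3, P4=2, P5=3) → (P0=6, P1=2, P2=3, P3=3, P4=2, P5=2)

(P0=6, P1=2, P2=3, P3=3, P4=2, P5=2)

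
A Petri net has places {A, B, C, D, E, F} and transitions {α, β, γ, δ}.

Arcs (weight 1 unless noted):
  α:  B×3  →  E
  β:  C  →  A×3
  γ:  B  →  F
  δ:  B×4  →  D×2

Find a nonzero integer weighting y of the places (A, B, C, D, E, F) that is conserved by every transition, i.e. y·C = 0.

y = (A:1, B:0, C:3, D:0, E:0, F:0)

Incidence matrix C (rows=places, cols=transitions):
        α    β    γ    δ
    A   0    3    0    0
    B  -3    0   -1   -4
    C   0   -1    0    0
    D   0    0    0    2
    E   1    0    0    0
    F   0    0    1    0

Candidate y = [1, 0, 3, 0, 0, 0]; check y·C column-wise:
  col α: 1·0 + 0·-3 + 3·0 + 0·1 = 0
  col β: 1·3 + 3·-1 = 0
  col γ: 1·0 + 0·-1 + 3·0 + 0·1 = 0
  col δ: 1·0 + 0·-4 + 3·0 + 0·2 = 0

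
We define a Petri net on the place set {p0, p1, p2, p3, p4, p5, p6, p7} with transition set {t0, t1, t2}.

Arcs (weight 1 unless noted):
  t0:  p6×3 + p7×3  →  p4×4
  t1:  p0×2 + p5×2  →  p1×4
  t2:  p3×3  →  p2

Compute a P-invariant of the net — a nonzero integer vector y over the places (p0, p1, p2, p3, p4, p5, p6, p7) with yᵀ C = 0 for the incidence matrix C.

y = (p0:2, p1:1, p2:0, p3:0, p4:0, p5:0, p6:0, p7:0)

Incidence matrix C (rows=places, cols=transitions):
       t0   t1   t2
   p0   0   -2    0
   p1   0    4    0
   p2   0    0    1
   p3   0    0   -3
   p4   4    0    0
   p5   0   -2    0
   p6  -3    0    0
   p7  -3    0    0

Candidate y = [2, 1, 0, 0, 0, 0, 0, 0]; check y·C column-wise:
  col t0: 2·0 + 1·0 + 0·4 + 0·-3 + 0·-3 = 0
  col t1: 2·-2 + 1·4 + 0·-2 = 0
  col t2: 2·0 + 1·0 + 0·1 + 0·-3 = 0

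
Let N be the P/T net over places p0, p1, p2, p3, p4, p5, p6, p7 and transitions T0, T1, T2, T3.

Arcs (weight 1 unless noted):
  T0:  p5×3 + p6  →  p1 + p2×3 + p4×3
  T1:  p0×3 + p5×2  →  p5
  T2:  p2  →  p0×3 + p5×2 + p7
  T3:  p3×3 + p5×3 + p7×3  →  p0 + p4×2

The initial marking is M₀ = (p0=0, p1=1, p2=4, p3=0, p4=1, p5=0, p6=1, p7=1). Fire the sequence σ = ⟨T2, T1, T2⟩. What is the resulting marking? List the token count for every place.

(p0=3, p1=1, p2=2, p3=0, p4=1, p5=3, p6=1, p7=3)

step 1: fire T2:  (p0=0, p1=1, p2=4, p3=0, p4=1, p5=0, p6=1, p7=1) → (p0=3, p1=1, p2=3, p3=0, p4=1, p5=2, p6=1, p7=2)
step 2: fire T1:  (p0=3, p1=1, p2=3, p3=0, p4=1, p5=2, p6=1, p7=2) → (p0=0, p1=1, p2=3, p3=0, p4=1, p5=1, p6=1, p7=2)
step 3: fire T2:  (p0=0, p1=1, p2=3, p3=0, p4=1, p5=1, p6=1, p7=2) → (p0=3, p1=1, p2=2, p3=0, p4=1, p5=3, p6=1, p7=3)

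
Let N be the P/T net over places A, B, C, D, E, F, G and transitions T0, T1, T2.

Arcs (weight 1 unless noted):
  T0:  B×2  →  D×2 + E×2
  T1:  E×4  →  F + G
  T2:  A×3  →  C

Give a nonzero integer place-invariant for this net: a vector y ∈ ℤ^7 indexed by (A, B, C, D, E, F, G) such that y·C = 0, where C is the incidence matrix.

Incidence matrix C (rows=places, cols=transitions):
       T0   T1   T2
    A   0    0   -3
    B  -2    0    0
    C   0    0    1
    D   2    0    0
    E   2   -4    0
    F   0    1    0
    G   0    1    0

Candidate y = [1, 0, 3, 0, 0, 0, 0]; check y·C column-wise:
  col T0: 1·0 + 0·-2 + 3·0 + 0·2 + 0·2 = 0
  col T1: 1·0 + 3·0 + 0·-4 + 0·1 + 0·1 = 0
  col T2: 1·-3 + 3·1 = 0

y = (A:1, B:0, C:3, D:0, E:0, F:0, G:0)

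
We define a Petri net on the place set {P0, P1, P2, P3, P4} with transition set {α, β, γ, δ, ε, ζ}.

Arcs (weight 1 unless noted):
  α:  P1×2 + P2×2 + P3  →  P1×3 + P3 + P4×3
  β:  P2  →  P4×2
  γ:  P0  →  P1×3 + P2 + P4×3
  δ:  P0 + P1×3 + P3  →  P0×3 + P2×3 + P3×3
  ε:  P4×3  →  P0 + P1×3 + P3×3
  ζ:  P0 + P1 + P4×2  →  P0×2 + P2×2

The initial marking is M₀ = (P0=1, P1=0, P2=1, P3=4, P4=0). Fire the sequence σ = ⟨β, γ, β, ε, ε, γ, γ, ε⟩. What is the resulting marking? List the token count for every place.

step 1: fire β:  (P0=1, P1=0, P2=1, P3=4, P4=0) → (P0=1, P1=0, P2=0, P3=4, P4=2)
step 2: fire γ:  (P0=1, P1=0, P2=0, P3=4, P4=2) → (P0=0, P1=3, P2=1, P3=4, P4=5)
step 3: fire β:  (P0=0, P1=3, P2=1, P3=4, P4=5) → (P0=0, P1=3, P2=0, P3=4, P4=7)
step 4: fire ε:  (P0=0, P1=3, P2=0, P3=4, P4=7) → (P0=1, P1=6, P2=0, P3=7, P4=4)
step 5: fire ε:  (P0=1, P1=6, P2=0, P3=7, P4=4) → (P0=2, P1=9, P2=0, P3=10, P4=1)
step 6: fire γ:  (P0=2, P1=9, P2=0, P3=10, P4=1) → (P0=1, P1=12, P2=1, P3=10, P4=4)
step 7: fire γ:  (P0=1, P1=12, P2=1, P3=10, P4=4) → (P0=0, P1=15, P2=2, P3=10, P4=7)
step 8: fire ε:  (P0=0, P1=15, P2=2, P3=10, P4=7) → (P0=1, P1=18, P2=2, P3=13, P4=4)

(P0=1, P1=18, P2=2, P3=13, P4=4)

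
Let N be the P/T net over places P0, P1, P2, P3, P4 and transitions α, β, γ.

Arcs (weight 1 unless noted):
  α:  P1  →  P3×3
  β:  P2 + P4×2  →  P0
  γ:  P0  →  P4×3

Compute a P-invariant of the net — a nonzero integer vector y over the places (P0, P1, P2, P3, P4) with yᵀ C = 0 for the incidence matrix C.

y = (P0:0, P1:3, P2:0, P3:1, P4:0)

Incidence matrix C (rows=places, cols=transitions):
        α    β    γ
   P0   0    1   -1
   P1  -1    0    0
   P2   0   -1    0
   P3   3    0    0
   P4   0   -2    3

Candidate y = [0, 3, 0, 1, 0]; check y·C column-wise:
  col α: 3·-1 + 1·3 = 0
  col β: 0·1 + 3·0 + 0·-1 + 1·0 + 0·-2 = 0
  col γ: 0·-1 + 3·0 + 1·0 + 0·3 = 0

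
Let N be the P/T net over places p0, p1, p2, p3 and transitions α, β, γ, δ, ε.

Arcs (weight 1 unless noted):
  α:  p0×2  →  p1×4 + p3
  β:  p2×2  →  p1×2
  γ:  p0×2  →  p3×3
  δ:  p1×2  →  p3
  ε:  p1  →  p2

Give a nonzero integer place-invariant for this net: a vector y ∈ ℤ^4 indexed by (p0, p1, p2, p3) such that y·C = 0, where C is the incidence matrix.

y = (p0:3, p1:1, p2:1, p3:2)

Incidence matrix C (rows=places, cols=transitions):
        α    β    γ    δ    ε
   p0  -2    0   -2    0    0
   p1   4    2    0   -2   -1
   p2   0   -2    0    0    1
   p3   1    0    3    1    0

Candidate y = [3, 1, 1, 2]; check y·C column-wise:
  col α: 3·-2 + 1·4 + 1·0 + 2·1 = 0
  col β: 3·0 + 1·2 + 1·-2 + 2·0 = 0
  col γ: 3·-2 + 1·0 + 1·0 + 2·3 = 0
  col δ: 3·0 + 1·-2 + 1·0 + 2·1 = 0
  col ε: 3·0 + 1·-1 + 1·1 + 2·0 = 0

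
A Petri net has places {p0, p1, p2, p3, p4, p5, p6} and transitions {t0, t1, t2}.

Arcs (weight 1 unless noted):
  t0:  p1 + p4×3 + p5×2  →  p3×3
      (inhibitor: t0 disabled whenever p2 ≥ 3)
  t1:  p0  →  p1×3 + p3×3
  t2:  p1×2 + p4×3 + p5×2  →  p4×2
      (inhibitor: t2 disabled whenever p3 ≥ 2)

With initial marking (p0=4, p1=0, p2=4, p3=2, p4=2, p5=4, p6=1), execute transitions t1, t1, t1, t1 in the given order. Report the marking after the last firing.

(p0=0, p1=12, p2=4, p3=14, p4=2, p5=4, p6=1)

step 1: fire t1:  (p0=4, p1=0, p2=4, p3=2, p4=2, p5=4, p6=1) → (p0=3, p1=3, p2=4, p3=5, p4=2, p5=4, p6=1)
step 2: fire t1:  (p0=3, p1=3, p2=4, p3=5, p4=2, p5=4, p6=1) → (p0=2, p1=6, p2=4, p3=8, p4=2, p5=4, p6=1)
step 3: fire t1:  (p0=2, p1=6, p2=4, p3=8, p4=2, p5=4, p6=1) → (p0=1, p1=9, p2=4, p3=11, p4=2, p5=4, p6=1)
step 4: fire t1:  (p0=1, p1=9, p2=4, p3=11, p4=2, p5=4, p6=1) → (p0=0, p1=12, p2=4, p3=14, p4=2, p5=4, p6=1)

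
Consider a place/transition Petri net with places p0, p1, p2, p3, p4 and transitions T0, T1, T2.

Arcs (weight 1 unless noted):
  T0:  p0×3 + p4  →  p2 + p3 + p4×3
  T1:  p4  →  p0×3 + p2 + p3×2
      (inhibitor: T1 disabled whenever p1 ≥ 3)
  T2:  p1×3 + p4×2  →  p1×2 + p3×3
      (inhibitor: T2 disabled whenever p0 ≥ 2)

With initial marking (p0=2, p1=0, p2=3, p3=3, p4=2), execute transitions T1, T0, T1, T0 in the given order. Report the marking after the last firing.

(p0=2, p1=0, p2=7, p3=9, p4=4)

step 1: fire T1:  (p0=2, p1=0, p2=3, p3=3, p4=2) → (p0=5, p1=0, p2=4, p3=5, p4=1)
step 2: fire T0:  (p0=5, p1=0, p2=4, p3=5, p4=1) → (p0=2, p1=0, p2=5, p3=6, p4=3)
step 3: fire T1:  (p0=2, p1=0, p2=5, p3=6, p4=3) → (p0=5, p1=0, p2=6, p3=8, p4=2)
step 4: fire T0:  (p0=5, p1=0, p2=6, p3=8, p4=2) → (p0=2, p1=0, p2=7, p3=9, p4=4)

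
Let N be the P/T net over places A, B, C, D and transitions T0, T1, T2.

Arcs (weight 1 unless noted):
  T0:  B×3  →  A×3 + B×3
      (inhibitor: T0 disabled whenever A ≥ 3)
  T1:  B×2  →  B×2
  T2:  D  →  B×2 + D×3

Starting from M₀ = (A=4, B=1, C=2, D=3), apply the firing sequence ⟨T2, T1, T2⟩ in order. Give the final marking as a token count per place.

step 1: fire T2:  (A=4, B=1, C=2, D=3) → (A=4, B=3, C=2, D=5)
step 2: fire T1:  (A=4, B=3, C=2, D=5) → (A=4, B=3, C=2, D=5)
step 3: fire T2:  (A=4, B=3, C=2, D=5) → (A=4, B=5, C=2, D=7)

(A=4, B=5, C=2, D=7)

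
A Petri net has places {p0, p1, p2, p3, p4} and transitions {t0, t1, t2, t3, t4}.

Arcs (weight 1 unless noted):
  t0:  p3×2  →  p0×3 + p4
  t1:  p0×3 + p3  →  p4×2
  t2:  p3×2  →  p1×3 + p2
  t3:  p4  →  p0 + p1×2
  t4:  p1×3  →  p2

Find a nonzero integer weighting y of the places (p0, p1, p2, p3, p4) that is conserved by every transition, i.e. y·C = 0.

y = (p0:1, p1:1, p2:3, p3:3, p4:3)

Incidence matrix C (rows=places, cols=transitions):
       t0   t1   t2   t3   t4
   p0   3   -3    0    1    0
   p1   0    0    3    2   -3
   p2   0    0    1    0    1
   p3  -2   -1   -2    0    0
   p4   1    2    0   -1    0

Candidate y = [1, 1, 3, 3, 3]; check y·C column-wise:
  col t0: 1·3 + 1·0 + 3·0 + 3·-2 + 3·1 = 0
  col t1: 1·-3 + 1·0 + 3·0 + 3·-1 + 3·2 = 0
  col t2: 1·0 + 1·3 + 3·1 + 3·-2 + 3·0 = 0
  col t3: 1·1 + 1·2 + 3·0 + 3·0 + 3·-1 = 0
  col t4: 1·0 + 1·-3 + 3·1 + 3·0 + 3·0 = 0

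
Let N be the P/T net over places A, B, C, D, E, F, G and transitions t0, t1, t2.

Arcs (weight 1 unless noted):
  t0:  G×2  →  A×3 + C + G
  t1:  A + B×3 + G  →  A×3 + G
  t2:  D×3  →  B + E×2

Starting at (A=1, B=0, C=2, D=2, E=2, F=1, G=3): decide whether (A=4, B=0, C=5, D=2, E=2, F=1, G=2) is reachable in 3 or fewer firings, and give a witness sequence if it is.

depth 0: 1 marking
depth 1: 2 markings reached so far
depth 2: 3 markings reached so far
depth 3: 3 markings reached so far
(frontier empty at depth 3; search complete)
target is not among the 3 markings reachable within 3 steps

NO — not reachable within 3 firings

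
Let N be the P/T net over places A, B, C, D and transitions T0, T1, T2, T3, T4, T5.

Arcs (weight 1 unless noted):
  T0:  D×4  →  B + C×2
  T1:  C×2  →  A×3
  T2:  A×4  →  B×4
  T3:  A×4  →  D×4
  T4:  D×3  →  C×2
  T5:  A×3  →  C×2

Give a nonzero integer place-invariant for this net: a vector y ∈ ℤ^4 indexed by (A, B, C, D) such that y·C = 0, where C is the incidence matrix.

Incidence matrix C (rows=places, cols=transitions):
       T0   T1   T2   T3   T4   T5
    A   0    3   -4   -4    0   -3
    B   1    0    4    0    0    0
    C   2   -2    0    0    2    2
    D  -4    0    0    4   -3    0

Candidate y = [2, 2, 3, 2]; check y·C column-wise:
  col T0: 2·0 + 2·1 + 3·2 + 2·-4 = 0
  col T1: 2·3 + 2·0 + 3·-2 + 2·0 = 0
  col T2: 2·-4 + 2·4 + 3·0 + 2·0 = 0
  col T3: 2·-4 + 2·0 + 3·0 + 2·4 = 0
  col T4: 2·0 + 2·0 + 3·2 + 2·-3 = 0
  col T5: 2·-3 + 2·0 + 3·2 + 2·0 = 0

y = (A:2, B:2, C:3, D:2)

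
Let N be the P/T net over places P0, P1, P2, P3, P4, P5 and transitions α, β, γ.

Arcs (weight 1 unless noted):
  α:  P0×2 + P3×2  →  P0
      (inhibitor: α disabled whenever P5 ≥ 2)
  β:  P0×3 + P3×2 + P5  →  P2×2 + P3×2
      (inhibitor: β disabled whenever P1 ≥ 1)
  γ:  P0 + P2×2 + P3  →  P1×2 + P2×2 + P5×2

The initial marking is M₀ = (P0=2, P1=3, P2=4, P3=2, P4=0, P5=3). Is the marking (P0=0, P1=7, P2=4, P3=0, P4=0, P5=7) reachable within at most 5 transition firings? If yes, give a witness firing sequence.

step 1: fire γ:  (P0=2, P1=3, P2=4, P3=2, P4=0, P5=3) → (P0=1, P1=5, P2=4, P3=1, P4=0, P5=5)
step 2: fire γ:  (P0=1, P1=5, P2=4, P3=1, P4=0, P5=5) → (P0=0, P1=7, P2=4, P3=0, P4=0, P5=7)

YES — reachable via ⟨γ, γ⟩ (2 firings)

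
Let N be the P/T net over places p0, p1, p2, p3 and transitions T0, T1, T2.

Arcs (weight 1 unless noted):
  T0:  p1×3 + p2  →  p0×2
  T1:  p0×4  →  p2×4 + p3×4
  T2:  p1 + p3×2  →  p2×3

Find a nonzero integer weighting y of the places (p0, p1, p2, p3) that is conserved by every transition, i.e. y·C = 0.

Incidence matrix C (rows=places, cols=transitions):
       T0   T1   T2
   p0   2   -4    0
   p1  -3    0   -1
   p2  -1    4    3
   p3   0    4   -2

Candidate y = [2, 1, 1, 1]; check y·C column-wise:
  col T0: 2·2 + 1·-3 + 1·-1 + 1·0 = 0
  col T1: 2·-4 + 1·0 + 1·4 + 1·4 = 0
  col T2: 2·0 + 1·-1 + 1·3 + 1·-2 = 0

y = (p0:2, p1:1, p2:1, p3:1)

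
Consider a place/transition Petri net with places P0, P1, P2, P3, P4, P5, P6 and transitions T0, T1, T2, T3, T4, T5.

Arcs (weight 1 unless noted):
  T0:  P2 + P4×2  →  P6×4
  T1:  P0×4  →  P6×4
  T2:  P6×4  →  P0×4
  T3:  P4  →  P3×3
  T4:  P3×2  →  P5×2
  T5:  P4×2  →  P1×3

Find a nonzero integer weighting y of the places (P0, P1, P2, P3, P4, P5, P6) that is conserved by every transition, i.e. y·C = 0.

Incidence matrix C (rows=places, cols=transitions):
       T0   T1   T2   T3   T4   T5
   P0   0   -4    4    0    0    0
   P1   0    0    0    0    0    3
   P2  -1    0    0    0    0    0
   P3   0    0    0    3   -2    0
   P4  -2    0    0   -1    0   -2
   P5   0    0    0    0    2    0
   P6   4    4   -4    0    0    0

Candidate y = [0, 2, -6, 1, 3, 1, 0]; check y·C column-wise:
  col T0: 2·0 + -6·-1 + 1·0 + 3·-2 + 1·0 + 0·4 = 0
  col T1: 0·-4 + 2·0 + -6·0 + 1·0 + 3·0 + 1·0 + 0·4 = 0
  col T2: 0·4 + 2·0 + -6·0 + 1·0 + 3·0 + 1·0 + 0·-4 = 0
  col T3: 2·0 + -6·0 + 1·3 + 3·-1 + 1·0 = 0
  col T4: 2·0 + -6·0 + 1·-2 + 3·0 + 1·2 = 0
  col T5: 2·3 + -6·0 + 1·0 + 3·-2 + 1·0 = 0

y = (P0:0, P1:2, P2:-6, P3:1, P4:3, P5:1, P6:0)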